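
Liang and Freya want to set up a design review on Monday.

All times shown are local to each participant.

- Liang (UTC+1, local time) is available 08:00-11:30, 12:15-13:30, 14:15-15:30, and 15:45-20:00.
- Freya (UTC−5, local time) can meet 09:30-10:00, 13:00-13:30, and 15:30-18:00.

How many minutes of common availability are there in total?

45 minutes

Liang → UTC: 07:00–10:30, 11:15–12:30, 13:15–14:30, 14:45–19:00.
Freya → UTC: 14:30–15:00, 18:00–18:30, 20:30–23:00.
Liang ∩ Freya: 14:45–15:00, 18:00–18:30.
Total common minutes: 15 + 30 = 45.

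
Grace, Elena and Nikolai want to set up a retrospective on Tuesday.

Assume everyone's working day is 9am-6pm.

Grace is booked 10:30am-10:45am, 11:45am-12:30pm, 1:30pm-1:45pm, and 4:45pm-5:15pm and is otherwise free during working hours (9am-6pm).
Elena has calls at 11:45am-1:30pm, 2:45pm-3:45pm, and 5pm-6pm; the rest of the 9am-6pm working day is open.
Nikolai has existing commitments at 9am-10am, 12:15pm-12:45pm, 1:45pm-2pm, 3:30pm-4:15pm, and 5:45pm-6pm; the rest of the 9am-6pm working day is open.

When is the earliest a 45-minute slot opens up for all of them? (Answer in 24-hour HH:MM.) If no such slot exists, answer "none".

10:45

Grace free within 09:00–18:00: 09:00–10:30, 10:45–11:45, 12:30–13:30, 13:45–16:45, 17:15–18:00.
Elena free within 09:00–18:00: 09:00–11:45, 13:30–14:45, 15:45–17:00.
Nikolai free within 09:00–18:00: 10:00–12:15, 12:45–13:45, 14:00–15:30, 16:15–17:45.
Grace ∩ Elena: 09:00–10:30, 10:45–11:45, 13:45–14:45, 15:45–16:45.
Grace ∩ Elena ∩ Nikolai: 10:00–10:30, 10:45–11:45, 14:00–14:45, 16:15–16:45.
Windows ≥ 45 min: 10:45–11:45, 14:00–14:45.
Earliest such window starts at 10:45.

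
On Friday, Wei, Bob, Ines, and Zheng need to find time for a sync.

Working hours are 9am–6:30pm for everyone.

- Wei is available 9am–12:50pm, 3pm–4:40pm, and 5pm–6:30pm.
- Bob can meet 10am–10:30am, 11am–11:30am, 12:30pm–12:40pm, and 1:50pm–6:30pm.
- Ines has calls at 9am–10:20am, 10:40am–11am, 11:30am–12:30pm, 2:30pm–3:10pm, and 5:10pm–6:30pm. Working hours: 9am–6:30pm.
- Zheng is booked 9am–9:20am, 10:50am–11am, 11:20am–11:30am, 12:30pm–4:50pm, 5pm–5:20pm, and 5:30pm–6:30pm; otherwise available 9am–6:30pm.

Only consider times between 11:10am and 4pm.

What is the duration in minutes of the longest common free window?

10 minutes

Ines free within 09:00–18:30: 10:20–10:40, 11:00–11:30, 12:30–14:30, 15:10–17:10.
Zheng free within 09:00–18:30: 09:20–10:50, 11:00–11:20, 11:30–12:30, 16:50–17:00, 17:20–17:30.
Wei ∩ Bob: 10:00–10:30, 11:00–11:30, 12:30–12:40, 15:00–16:40, 17:00–18:30.
Wei ∩ Bob ∩ Ines: 10:20–10:30, 11:00–11:30, 12:30–12:40, 15:10–16:40, 17:00–17:10.
Wei ∩ Bob ∩ Ines ∩ Zheng: 10:20–10:30, 11:00–11:20.
Restricted to 11:10–16:00: 11:10–11:20.
Single common window of 10 minutes.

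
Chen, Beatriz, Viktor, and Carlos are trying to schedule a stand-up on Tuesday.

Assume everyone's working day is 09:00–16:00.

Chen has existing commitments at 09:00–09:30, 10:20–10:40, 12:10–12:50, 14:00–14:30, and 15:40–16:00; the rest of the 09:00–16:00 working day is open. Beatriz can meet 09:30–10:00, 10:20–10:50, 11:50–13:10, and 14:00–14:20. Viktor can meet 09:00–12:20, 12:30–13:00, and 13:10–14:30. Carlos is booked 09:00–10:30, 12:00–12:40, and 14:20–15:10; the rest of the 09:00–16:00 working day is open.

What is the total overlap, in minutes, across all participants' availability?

Chen free within 09:00–16:00: 09:30–10:20, 10:40–12:10, 12:50–14:00, 14:30–15:40.
Carlos free within 09:00–16:00: 10:30–12:00, 12:40–14:20, 15:10–16:00.
Chen ∩ Beatriz: 09:30–10:00, 10:40–10:50, 11:50–12:10, 12:50–13:10.
Chen ∩ Beatriz ∩ Viktor: 09:30–10:00, 10:40–10:50, 11:50–12:10, 12:50–13:00.
Chen ∩ Beatriz ∩ Viktor ∩ Carlos: 10:40–10:50, 11:50–12:00, 12:50–13:00.
Total common minutes: 10 + 10 + 10 = 30.

30 minutes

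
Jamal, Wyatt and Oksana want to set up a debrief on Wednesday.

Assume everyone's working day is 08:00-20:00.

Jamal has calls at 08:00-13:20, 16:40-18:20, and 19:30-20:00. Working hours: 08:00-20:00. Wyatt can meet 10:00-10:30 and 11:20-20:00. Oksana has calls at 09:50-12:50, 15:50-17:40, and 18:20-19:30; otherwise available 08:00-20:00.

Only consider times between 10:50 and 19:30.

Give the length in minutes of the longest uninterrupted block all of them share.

Jamal free within 08:00–20:00: 13:20–16:40, 18:20–19:30.
Oksana free within 08:00–20:00: 08:00–09:50, 12:50–15:50, 17:40–18:20, 19:30–20:00.
Jamal ∩ Wyatt: 13:20–16:40, 18:20–19:30.
Jamal ∩ Wyatt ∩ Oksana: 13:20–15:50.
Restricted to 10:50–19:30: 13:20–15:50.
Single common window of 150 minutes.

150 minutes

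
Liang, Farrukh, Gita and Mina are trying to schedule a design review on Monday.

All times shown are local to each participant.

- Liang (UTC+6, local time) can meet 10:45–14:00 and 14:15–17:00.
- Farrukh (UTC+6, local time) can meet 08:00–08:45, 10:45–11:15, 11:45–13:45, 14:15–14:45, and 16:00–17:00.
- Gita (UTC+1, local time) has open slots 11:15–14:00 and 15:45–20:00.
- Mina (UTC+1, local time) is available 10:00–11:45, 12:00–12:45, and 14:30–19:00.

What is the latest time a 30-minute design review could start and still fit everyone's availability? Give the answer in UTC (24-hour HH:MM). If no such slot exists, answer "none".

Liang → UTC: 04:45–08:00, 08:15–11:00.
Farrukh → UTC: 02:00–02:45, 04:45–05:15, 05:45–07:45, 08:15–08:45, 10:00–11:00.
Gita → UTC: 10:15–13:00, 14:45–19:00.
Mina → UTC: 09:00–10:45, 11:00–11:45, 13:30–18:00.
Liang ∩ Farrukh: 04:45–05:15, 05:45–07:45, 08:15–08:45, 10:00–11:00.
Liang ∩ Farrukh ∩ Gita: 10:15–11:00.
Liang ∩ Farrukh ∩ Gita ∩ Mina: 10:15–10:45.
Windows ≥ 30 min: 10:15–10:45.
Latest start in the last window 10:15–10:45 is 10:45 − 30 min = 10:15.

10:15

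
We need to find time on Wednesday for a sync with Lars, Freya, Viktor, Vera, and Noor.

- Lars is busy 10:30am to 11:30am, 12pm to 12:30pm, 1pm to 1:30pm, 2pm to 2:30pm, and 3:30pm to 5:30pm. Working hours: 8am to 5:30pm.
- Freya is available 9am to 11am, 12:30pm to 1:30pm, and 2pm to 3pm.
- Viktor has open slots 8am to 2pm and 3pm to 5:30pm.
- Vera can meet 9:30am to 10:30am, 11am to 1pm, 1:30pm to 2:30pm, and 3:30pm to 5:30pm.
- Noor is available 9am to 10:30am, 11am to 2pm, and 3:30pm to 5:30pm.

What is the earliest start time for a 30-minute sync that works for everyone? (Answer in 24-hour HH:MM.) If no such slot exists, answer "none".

09:30

Lars free within 08:00–17:30: 08:00–10:30, 11:30–12:00, 12:30–13:00, 13:30–14:00, 14:30–15:30.
Lars ∩ Freya: 09:00–10:30, 12:30–13:00, 14:30–15:00.
Lars ∩ Freya ∩ Viktor: 09:00–10:30, 12:30–13:00.
Lars ∩ Freya ∩ Viktor ∩ Vera: 09:30–10:30, 12:30–13:00.
Lars ∩ Freya ∩ Viktor ∩ Vera ∩ Noor: 09:30–10:30, 12:30–13:00.
Windows ≥ 30 min: 09:30–10:30, 12:30–13:00.
Earliest such window starts at 09:30.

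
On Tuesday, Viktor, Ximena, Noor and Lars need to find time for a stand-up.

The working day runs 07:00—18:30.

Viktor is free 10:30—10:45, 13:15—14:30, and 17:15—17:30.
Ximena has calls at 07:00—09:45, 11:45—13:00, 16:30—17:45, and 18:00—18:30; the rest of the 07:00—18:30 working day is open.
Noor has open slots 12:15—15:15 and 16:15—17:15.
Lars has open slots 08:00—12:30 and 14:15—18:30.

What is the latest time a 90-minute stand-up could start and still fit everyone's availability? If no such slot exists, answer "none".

none

Ximena free within 07:00–18:30: 09:45–11:45, 13:00–16:30, 17:45–18:00.
Viktor ∩ Ximena: 10:30–10:45, 13:15–14:30.
Viktor ∩ Ximena ∩ Noor: 13:15–14:30.
Viktor ∩ Ximena ∩ Noor ∩ Lars: 14:15–14:30.
Windows ≥ 90 min: (none).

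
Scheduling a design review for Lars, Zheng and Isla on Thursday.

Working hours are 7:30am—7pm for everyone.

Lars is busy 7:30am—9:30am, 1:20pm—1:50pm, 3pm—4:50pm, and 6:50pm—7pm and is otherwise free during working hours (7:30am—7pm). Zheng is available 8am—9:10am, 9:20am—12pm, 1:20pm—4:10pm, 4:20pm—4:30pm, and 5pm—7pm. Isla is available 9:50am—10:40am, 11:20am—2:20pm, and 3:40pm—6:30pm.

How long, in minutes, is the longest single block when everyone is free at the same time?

90 minutes

Lars free within 07:30–19:00: 09:30–13:20, 13:50–15:00, 16:50–18:50.
Lars ∩ Zheng: 09:30–12:00, 13:50–15:00, 17:00–18:50.
Lars ∩ Zheng ∩ Isla: 09:50–10:40, 11:20–12:00, 13:50–14:20, 17:00–18:30.
Common window lengths: 50, 40, 30, 90 min; longest is 90.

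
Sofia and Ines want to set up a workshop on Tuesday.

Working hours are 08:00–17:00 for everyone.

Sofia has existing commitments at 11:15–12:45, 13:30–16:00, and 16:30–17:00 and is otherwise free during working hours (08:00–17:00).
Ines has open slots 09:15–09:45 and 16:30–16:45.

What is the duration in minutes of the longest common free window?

30 minutes

Sofia free within 08:00–17:00: 08:00–11:15, 12:45–13:30, 16:00–16:30.
Sofia ∩ Ines: 09:15–09:45.
Single common window of 30 minutes.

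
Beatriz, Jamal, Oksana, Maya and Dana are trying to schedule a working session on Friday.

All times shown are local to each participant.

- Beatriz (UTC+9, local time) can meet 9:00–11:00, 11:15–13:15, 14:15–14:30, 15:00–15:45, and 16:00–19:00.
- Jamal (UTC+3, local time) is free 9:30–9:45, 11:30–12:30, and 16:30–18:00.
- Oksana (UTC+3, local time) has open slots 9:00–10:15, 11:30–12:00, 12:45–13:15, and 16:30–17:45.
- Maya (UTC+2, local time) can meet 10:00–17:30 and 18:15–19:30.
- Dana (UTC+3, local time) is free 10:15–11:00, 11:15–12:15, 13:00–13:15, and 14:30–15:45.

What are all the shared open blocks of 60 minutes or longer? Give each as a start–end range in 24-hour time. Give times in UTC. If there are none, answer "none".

Beatriz → UTC: 00:00–02:00, 02:15–04:15, 05:15–05:30, 06:00–06:45, 07:00–10:00.
Jamal → UTC: 06:30–06:45, 08:30–09:30, 13:30–15:00.
Oksana → UTC: 06:00–07:15, 08:30–09:00, 09:45–10:15, 13:30–14:45.
Maya → UTC: 08:00–15:30, 16:15–17:30.
Dana → UTC: 07:15–08:00, 08:15–09:15, 10:00–10:15, 11:30–12:45.
Beatriz ∩ Jamal: 06:30–06:45, 08:30–09:30.
Beatriz ∩ Jamal ∩ Oksana: 06:30–06:45, 08:30–09:00.
Beatriz ∩ Jamal ∩ Oksana ∩ Maya: 08:30–09:00.
Beatriz ∩ Jamal ∩ Oksana ∩ Maya ∩ Dana: 08:30–09:00.
Windows ≥ 60 min: (none).

none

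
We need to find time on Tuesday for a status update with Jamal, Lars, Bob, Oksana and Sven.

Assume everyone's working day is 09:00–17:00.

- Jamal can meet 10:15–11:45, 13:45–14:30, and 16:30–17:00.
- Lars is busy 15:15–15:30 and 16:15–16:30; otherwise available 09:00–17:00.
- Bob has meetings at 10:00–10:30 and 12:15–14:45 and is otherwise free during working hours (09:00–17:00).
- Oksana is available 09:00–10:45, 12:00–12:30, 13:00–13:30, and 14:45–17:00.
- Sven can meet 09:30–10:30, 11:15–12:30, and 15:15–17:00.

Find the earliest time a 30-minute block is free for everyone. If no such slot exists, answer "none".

16:30

Lars free within 09:00–17:00: 09:00–15:15, 15:30–16:15, 16:30–17:00.
Bob free within 09:00–17:00: 09:00–10:00, 10:30–12:15, 14:45–17:00.
Jamal ∩ Lars: 10:15–11:45, 13:45–14:30, 16:30–17:00.
Jamal ∩ Lars ∩ Bob: 10:30–11:45, 16:30–17:00.
Jamal ∩ Lars ∩ Bob ∩ Oksana: 10:30–10:45, 16:30–17:00.
Jamal ∩ Lars ∩ Bob ∩ Oksana ∩ Sven: 16:30–17:00.
Windows ≥ 30 min: 16:30–17:00.
Earliest such window starts at 16:30.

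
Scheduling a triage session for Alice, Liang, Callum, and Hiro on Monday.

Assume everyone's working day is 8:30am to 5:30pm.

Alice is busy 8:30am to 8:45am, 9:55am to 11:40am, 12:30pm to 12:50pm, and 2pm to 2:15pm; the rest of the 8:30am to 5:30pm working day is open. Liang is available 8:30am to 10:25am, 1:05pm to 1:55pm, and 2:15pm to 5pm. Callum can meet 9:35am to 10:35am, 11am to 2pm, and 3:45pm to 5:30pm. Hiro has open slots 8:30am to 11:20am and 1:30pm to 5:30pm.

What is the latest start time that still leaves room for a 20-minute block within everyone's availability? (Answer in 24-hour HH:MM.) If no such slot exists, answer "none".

Alice free within 08:30–17:30: 08:45–09:55, 11:40–12:30, 12:50–14:00, 14:15–17:30.
Alice ∩ Liang: 08:45–09:55, 13:05–13:55, 14:15–17:00.
Alice ∩ Liang ∩ Callum: 09:35–09:55, 13:05–13:55, 15:45–17:00.
Alice ∩ Liang ∩ Callum ∩ Hiro: 09:35–09:55, 13:30–13:55, 15:45–17:00.
Windows ≥ 20 min: 09:35–09:55, 13:30–13:55, 15:45–17:00.
Latest start in the last window 15:45–17:00 is 17:00 − 20 min = 16:40.

16:40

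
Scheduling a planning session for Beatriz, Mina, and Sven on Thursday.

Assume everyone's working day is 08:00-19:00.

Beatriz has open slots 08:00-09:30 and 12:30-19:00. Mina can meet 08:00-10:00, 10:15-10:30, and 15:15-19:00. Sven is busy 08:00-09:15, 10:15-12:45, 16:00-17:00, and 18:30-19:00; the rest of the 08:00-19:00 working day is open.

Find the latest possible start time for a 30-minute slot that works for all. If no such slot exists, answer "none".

Sven free within 08:00–19:00: 09:15–10:15, 12:45–16:00, 17:00–18:30.
Beatriz ∩ Mina: 08:00–09:30, 15:15–19:00.
Beatriz ∩ Mina ∩ Sven: 09:15–09:30, 15:15–16:00, 17:00–18:30.
Windows ≥ 30 min: 15:15–16:00, 17:00–18:30.
Latest start in the last window 17:00–18:30 is 18:30 − 30 min = 18:00.

18:00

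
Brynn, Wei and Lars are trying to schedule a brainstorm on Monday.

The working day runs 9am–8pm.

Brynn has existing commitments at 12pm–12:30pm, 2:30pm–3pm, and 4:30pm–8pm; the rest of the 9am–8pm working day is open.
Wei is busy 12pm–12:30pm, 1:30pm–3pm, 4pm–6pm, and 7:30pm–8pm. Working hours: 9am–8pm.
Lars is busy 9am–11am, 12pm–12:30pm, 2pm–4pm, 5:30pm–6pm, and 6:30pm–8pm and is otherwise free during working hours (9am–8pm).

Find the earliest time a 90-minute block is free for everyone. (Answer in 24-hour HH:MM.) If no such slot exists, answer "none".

none

Brynn free within 09:00–20:00: 09:00–12:00, 12:30–14:30, 15:00–16:30.
Wei free within 09:00–20:00: 09:00–12:00, 12:30–13:30, 15:00–16:00, 18:00–19:30.
Lars free within 09:00–20:00: 11:00–12:00, 12:30–14:00, 16:00–17:30, 18:00–18:30.
Brynn ∩ Wei: 09:00–12:00, 12:30–13:30, 15:00–16:00.
Brynn ∩ Wei ∩ Lars: 11:00–12:00, 12:30–13:30.
Windows ≥ 90 min: (none).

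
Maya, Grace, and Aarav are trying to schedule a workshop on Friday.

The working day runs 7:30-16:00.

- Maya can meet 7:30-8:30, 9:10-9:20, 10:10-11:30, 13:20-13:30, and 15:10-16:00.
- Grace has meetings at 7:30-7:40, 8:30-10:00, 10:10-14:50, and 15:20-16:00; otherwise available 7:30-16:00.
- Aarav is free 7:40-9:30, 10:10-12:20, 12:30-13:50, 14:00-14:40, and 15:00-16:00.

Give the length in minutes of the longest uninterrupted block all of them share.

Grace free within 07:30–16:00: 07:40–08:30, 10:00–10:10, 14:50–15:20.
Maya ∩ Grace: 07:40–08:30, 15:10–15:20.
Maya ∩ Grace ∩ Aarav: 07:40–08:30, 15:10–15:20.
Common window lengths: 50, 10 min; longest is 50.

50 minutes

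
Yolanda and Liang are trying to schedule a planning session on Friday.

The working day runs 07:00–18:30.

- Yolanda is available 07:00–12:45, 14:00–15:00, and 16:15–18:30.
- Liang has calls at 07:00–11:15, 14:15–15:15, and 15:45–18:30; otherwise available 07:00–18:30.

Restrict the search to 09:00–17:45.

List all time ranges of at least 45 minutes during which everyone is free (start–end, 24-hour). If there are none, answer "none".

11:15–12:45

Liang free within 07:00–18:30: 11:15–14:15, 15:15–15:45.
Yolanda ∩ Liang: 11:15–12:45, 14:00–14:15.
Restricted to 09:00–17:45: 11:15–12:45, 14:00–14:15.
Windows ≥ 45 min: 11:15–12:45.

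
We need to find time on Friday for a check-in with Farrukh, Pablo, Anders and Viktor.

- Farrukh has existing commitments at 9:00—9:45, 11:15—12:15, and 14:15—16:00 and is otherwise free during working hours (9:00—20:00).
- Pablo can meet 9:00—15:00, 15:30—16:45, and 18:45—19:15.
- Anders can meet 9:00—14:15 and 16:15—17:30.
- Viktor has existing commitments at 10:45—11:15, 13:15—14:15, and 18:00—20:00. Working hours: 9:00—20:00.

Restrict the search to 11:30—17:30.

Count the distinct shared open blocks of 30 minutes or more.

Farrukh free within 09:00–20:00: 09:45–11:15, 12:15–14:15, 16:00–20:00.
Viktor free within 09:00–20:00: 09:00–10:45, 11:15–13:15, 14:15–18:00.
Farrukh ∩ Pablo: 09:45–11:15, 12:15–14:15, 16:00–16:45, 18:45–19:15.
Farrukh ∩ Pablo ∩ Anders: 09:45–11:15, 12:15–14:15, 16:15–16:45.
Farrukh ∩ Pablo ∩ Anders ∩ Viktor: 09:45–10:45, 12:15–13:15, 16:15–16:45.
Restricted to 11:30–17:30: 12:15–13:15, 16:15–16:45.
Windows ≥ 30 min: 12:15–13:15, 16:15–16:45.
That's 2 windows.

2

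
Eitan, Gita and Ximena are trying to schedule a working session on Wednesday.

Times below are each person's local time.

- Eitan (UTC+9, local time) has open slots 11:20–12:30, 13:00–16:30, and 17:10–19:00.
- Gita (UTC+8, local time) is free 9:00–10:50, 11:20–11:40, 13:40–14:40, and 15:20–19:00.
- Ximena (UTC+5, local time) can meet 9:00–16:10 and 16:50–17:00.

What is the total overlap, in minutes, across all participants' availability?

Eitan → UTC: 02:20–03:30, 04:00–07:30, 08:10–10:00.
Gita → UTC: 01:00–02:50, 03:20–03:40, 05:40–06:40, 07:20–11:00.
Ximena → UTC: 04:00–11:10, 11:50–12:00.
Eitan ∩ Gita: 02:20–02:50, 03:20–03:30, 05:40–06:40, 07:20–07:30, 08:10–10:00.
Eitan ∩ Gita ∩ Ximena: 05:40–06:40, 07:20–07:30, 08:10–10:00.
Total common minutes: 60 + 10 + 110 = 180.

180 minutes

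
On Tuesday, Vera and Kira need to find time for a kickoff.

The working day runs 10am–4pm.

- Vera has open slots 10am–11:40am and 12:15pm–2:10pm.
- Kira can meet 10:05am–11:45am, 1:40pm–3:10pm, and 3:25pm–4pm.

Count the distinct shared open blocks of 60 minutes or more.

1

Vera ∩ Kira: 10:05–11:40, 13:40–14:10.
Windows ≥ 60 min: 10:05–11:40.
That's 1 window.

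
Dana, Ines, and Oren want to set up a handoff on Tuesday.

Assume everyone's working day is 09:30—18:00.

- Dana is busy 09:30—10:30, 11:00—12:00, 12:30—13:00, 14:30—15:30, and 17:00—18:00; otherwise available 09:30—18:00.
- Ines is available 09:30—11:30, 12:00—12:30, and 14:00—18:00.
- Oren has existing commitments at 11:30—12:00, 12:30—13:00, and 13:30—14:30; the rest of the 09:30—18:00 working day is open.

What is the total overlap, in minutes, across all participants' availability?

150 minutes

Dana free within 09:30–18:00: 10:30–11:00, 12:00–12:30, 13:00–14:30, 15:30–17:00.
Oren free within 09:30–18:00: 09:30–11:30, 12:00–12:30, 13:00–13:30, 14:30–18:00.
Dana ∩ Ines: 10:30–11:00, 12:00–12:30, 14:00–14:30, 15:30–17:00.
Dana ∩ Ines ∩ Oren: 10:30–11:00, 12:00–12:30, 15:30–17:00.
Total common minutes: 30 + 30 + 90 = 150.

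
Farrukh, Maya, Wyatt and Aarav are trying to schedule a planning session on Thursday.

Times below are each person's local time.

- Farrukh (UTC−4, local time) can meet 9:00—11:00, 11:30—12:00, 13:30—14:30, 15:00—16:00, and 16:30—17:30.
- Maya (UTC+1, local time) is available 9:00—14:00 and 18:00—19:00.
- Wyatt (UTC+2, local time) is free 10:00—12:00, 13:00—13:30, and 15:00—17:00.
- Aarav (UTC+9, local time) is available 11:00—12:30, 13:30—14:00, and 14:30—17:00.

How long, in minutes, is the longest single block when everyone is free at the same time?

0 minutes

Farrukh → UTC: 13:00–15:00, 15:30–16:00, 17:30–18:30, 19:00–20:00, 20:30–21:30.
Maya → UTC: 08:00–13:00, 17:00–18:00.
Wyatt → UTC: 08:00–10:00, 11:00–11:30, 13:00–15:00.
Aarav → UTC: 02:00–03:30, 04:30–05:00, 05:30–08:00.
Farrukh ∩ Maya: 17:30–18:00.
Farrukh ∩ Maya ∩ Wyatt: (none).
Farrukh ∩ Maya ∩ Wyatt ∩ Aarav: (none).
No common window.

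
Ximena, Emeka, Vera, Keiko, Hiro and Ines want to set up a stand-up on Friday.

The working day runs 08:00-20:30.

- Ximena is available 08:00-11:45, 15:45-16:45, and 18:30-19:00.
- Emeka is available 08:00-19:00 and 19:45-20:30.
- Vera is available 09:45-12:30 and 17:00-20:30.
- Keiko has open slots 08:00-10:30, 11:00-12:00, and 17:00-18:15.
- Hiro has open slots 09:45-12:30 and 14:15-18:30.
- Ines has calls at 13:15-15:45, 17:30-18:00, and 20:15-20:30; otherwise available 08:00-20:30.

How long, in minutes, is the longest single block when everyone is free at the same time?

Ines free within 08:00–20:30: 08:00–13:15, 15:45–17:30, 18:00–20:15.
Ximena ∩ Emeka: 08:00–11:45, 15:45–16:45, 18:30–19:00.
Ximena ∩ Emeka ∩ Vera: 09:45–11:45, 18:30–19:00.
Ximena ∩ Emeka ∩ Vera ∩ Keiko: 09:45–10:30, 11:00–11:45.
Ximena ∩ Emeka ∩ Vera ∩ Keiko ∩ Hiro: 09:45–10:30, 11:00–11:45.
Ximena ∩ Emeka ∩ Vera ∩ Keiko ∩ Hiro ∩ Ines: 09:45–10:30, 11:00–11:45.
Common window lengths: 45, 45 min; longest is 45.

45 minutes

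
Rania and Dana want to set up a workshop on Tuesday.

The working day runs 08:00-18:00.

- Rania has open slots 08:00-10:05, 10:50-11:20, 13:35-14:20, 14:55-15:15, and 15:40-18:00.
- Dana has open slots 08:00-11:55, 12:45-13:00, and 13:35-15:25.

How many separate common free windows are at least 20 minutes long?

4

Rania ∩ Dana: 08:00–10:05, 10:50–11:20, 13:35–14:20, 14:55–15:15.
Windows ≥ 20 min: 08:00–10:05, 10:50–11:20, 13:35–14:20, 14:55–15:15.
That's 4 windows.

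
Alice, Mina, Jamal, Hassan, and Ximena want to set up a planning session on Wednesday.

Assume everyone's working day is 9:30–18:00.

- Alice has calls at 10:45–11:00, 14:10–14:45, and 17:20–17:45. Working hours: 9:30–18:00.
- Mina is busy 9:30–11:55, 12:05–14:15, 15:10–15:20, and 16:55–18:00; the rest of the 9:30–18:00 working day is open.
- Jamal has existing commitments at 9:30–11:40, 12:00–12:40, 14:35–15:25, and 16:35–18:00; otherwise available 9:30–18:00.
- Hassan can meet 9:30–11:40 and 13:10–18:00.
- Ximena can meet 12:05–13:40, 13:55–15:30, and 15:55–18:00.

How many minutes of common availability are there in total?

Alice free within 09:30–18:00: 09:30–10:45, 11:00–14:10, 14:45–17:20, 17:45–18:00.
Mina free within 09:30–18:00: 11:55–12:05, 14:15–15:10, 15:20–16:55.
Jamal free within 09:30–18:00: 11:40–12:00, 12:40–14:35, 15:25–16:35.
Alice ∩ Mina: 11:55–12:05, 14:45–15:10, 15:20–16:55.
Alice ∩ Mina ∩ Jamal: 11:55–12:00, 15:25–16:35.
Alice ∩ Mina ∩ Jamal ∩ Hassan: 15:25–16:35.
Alice ∩ Mina ∩ Jamal ∩ Hassan ∩ Ximena: 15:25–15:30, 15:55–16:35.
Total common minutes: 5 + 40 = 45.

45 minutes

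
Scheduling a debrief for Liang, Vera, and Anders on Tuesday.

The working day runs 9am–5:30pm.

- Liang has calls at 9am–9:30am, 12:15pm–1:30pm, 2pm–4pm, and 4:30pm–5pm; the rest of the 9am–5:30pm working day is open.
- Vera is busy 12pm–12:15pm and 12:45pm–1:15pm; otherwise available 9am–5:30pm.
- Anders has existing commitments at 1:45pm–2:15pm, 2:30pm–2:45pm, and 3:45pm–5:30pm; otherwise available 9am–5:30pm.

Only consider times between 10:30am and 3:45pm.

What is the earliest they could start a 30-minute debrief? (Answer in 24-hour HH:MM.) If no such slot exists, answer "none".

Liang free within 09:00–17:30: 09:30–12:15, 13:30–14:00, 16:00–16:30, 17:00–17:30.
Vera free within 09:00–17:30: 09:00–12:00, 12:15–12:45, 13:15–17:30.
Anders free within 09:00–17:30: 09:00–13:45, 14:15–14:30, 14:45–15:45.
Liang ∩ Vera: 09:30–12:00, 13:30–14:00, 16:00–16:30, 17:00–17:30.
Liang ∩ Vera ∩ Anders: 09:30–12:00, 13:30–13:45.
Restricted to 10:30–15:45: 10:30–12:00, 13:30–13:45.
Windows ≥ 30 min: 10:30–12:00.
Earliest such window starts at 10:30.

10:30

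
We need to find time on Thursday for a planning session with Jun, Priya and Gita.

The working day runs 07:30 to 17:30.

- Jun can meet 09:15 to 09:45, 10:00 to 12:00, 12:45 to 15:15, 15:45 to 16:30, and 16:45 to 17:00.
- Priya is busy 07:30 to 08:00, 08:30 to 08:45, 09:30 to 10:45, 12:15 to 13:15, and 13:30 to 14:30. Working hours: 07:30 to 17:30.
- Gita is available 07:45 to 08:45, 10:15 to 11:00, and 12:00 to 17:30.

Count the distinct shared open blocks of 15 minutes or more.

5

Priya free within 07:30–17:30: 08:00–08:30, 08:45–09:30, 10:45–12:15, 13:15–13:30, 14:30–17:30.
Jun ∩ Priya: 09:15–09:30, 10:45–12:00, 13:15–13:30, 14:30–15:15, 15:45–16:30, 16:45–17:00.
Jun ∩ Priya ∩ Gita: 10:45–11:00, 13:15–13:30, 14:30–15:15, 15:45–16:30, 16:45–17:00.
Windows ≥ 15 min: 10:45–11:00, 13:15–13:30, 14:30–15:15, 15:45–16:30, 16:45–17:00.
That's 5 windows.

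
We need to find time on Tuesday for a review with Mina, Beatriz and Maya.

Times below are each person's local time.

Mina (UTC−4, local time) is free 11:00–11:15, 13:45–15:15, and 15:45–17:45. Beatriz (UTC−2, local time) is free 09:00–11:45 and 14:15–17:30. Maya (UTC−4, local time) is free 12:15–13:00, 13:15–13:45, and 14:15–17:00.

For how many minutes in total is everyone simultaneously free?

60 minutes

Mina → UTC: 15:00–15:15, 17:45–19:15, 19:45–21:45.
Beatriz → UTC: 11:00–13:45, 16:15–19:30.
Maya → UTC: 16:15–17:00, 17:15–17:45, 18:15–21:00.
Mina ∩ Beatriz: 17:45–19:15.
Mina ∩ Beatriz ∩ Maya: 18:15–19:15.
Total common minutes: 60.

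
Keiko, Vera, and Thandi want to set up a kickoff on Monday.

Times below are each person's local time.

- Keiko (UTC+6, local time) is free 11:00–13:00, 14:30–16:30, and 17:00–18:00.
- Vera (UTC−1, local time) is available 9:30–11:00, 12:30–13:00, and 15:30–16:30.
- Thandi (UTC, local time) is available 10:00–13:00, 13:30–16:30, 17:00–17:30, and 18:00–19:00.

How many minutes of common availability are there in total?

60 minutes

Keiko → UTC: 05:00–07:00, 08:30–10:30, 11:00–12:00.
Vera → UTC: 10:30–12:00, 13:30–14:00, 16:30–17:30.
Thandi → UTC: 10:00–13:00, 13:30–16:30, 17:00–17:30, 18:00–19:00.
Keiko ∩ Vera: 11:00–12:00.
Keiko ∩ Vera ∩ Thandi: 11:00–12:00.
Total common minutes: 60.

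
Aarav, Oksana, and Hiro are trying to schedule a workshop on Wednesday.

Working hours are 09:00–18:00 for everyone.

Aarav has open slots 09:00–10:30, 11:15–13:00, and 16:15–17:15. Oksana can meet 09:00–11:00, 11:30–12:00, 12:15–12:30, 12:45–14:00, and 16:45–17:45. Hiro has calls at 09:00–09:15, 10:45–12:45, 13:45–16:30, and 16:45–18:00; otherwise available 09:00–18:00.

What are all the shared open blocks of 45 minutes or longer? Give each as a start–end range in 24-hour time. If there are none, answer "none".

Hiro free within 09:00–18:00: 09:15–10:45, 12:45–13:45, 16:30–16:45.
Aarav ∩ Oksana: 09:00–10:30, 11:30–12:00, 12:15–12:30, 12:45–13:00, 16:45–17:15.
Aarav ∩ Oksana ∩ Hiro: 09:15–10:30, 12:45–13:00.
Windows ≥ 45 min: 09:15–10:30.

09:15–10:30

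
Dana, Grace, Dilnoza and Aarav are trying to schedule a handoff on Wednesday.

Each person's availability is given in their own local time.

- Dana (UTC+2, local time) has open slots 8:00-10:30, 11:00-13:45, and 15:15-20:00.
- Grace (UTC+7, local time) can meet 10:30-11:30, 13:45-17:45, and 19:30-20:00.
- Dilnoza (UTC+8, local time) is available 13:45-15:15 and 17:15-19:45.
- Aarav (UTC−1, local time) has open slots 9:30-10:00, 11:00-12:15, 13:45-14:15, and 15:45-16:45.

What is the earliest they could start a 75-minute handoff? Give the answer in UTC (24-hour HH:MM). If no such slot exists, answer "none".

Dana → UTC: 06:00–08:30, 09:00–11:45, 13:15–18:00.
Grace → UTC: 03:30–04:30, 06:45–10:45, 12:30–13:00.
Dilnoza → UTC: 05:45–07:15, 09:15–11:45.
Aarav → UTC: 10:30–11:00, 12:00–13:15, 14:45–15:15, 16:45–17:45.
Dana ∩ Grace: 06:45–08:30, 09:00–10:45.
Dana ∩ Grace ∩ Dilnoza: 06:45–07:15, 09:15–10:45.
Dana ∩ Grace ∩ Dilnoza ∩ Aarav: 10:30–10:45.
Windows ≥ 75 min: (none).

none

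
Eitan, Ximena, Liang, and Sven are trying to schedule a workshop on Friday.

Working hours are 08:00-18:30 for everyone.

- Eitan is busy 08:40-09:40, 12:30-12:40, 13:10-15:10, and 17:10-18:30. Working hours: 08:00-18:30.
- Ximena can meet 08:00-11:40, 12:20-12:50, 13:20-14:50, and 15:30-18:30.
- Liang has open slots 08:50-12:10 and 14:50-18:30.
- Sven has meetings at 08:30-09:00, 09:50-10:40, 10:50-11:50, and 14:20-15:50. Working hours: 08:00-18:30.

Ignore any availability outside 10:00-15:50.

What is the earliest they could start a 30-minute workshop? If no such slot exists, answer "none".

Eitan free within 08:00–18:30: 08:00–08:40, 09:40–12:30, 12:40–13:10, 15:10–17:10.
Sven free within 08:00–18:30: 08:00–08:30, 09:00–09:50, 10:40–10:50, 11:50–14:20, 15:50–18:30.
Eitan ∩ Ximena: 08:00–08:40, 09:40–11:40, 12:20–12:30, 12:40–12:50, 15:30–17:10.
Eitan ∩ Ximena ∩ Liang: 09:40–11:40, 15:30–17:10.
Eitan ∩ Ximena ∩ Liang ∩ Sven: 09:40–09:50, 10:40–10:50, 15:50–17:10.
Restricted to 10:00–15:50: 10:40–10:50.
Windows ≥ 30 min: (none).

none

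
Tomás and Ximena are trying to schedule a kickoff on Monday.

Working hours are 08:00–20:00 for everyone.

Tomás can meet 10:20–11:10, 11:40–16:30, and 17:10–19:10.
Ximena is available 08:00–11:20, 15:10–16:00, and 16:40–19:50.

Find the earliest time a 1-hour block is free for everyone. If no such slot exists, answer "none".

17:10

Tomás ∩ Ximena: 10:20–11:10, 15:10–16:00, 17:10–19:10.
Windows ≥ 60 min: 17:10–19:10.
Earliest such window starts at 17:10.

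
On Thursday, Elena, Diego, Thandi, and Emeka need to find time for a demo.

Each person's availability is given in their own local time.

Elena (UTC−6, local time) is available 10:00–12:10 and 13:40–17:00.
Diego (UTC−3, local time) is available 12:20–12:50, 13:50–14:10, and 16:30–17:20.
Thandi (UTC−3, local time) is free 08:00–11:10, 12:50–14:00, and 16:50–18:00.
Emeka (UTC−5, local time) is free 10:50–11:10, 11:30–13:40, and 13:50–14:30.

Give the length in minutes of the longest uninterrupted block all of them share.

Elena → UTC: 16:00–18:10, 19:40–23:00.
Diego → UTC: 15:20–15:50, 16:50–17:10, 19:30–20:20.
Thandi → UTC: 11:00–14:10, 15:50–17:00, 19:50–21:00.
Emeka → UTC: 15:50–16:10, 16:30–18:40, 18:50–19:30.
Elena ∩ Diego: 16:50–17:10, 19:40–20:20.
Elena ∩ Diego ∩ Thandi: 16:50–17:00, 19:50–20:20.
Elena ∩ Diego ∩ Thandi ∩ Emeka: 16:50–17:00.
Single common window of 10 minutes.

10 minutes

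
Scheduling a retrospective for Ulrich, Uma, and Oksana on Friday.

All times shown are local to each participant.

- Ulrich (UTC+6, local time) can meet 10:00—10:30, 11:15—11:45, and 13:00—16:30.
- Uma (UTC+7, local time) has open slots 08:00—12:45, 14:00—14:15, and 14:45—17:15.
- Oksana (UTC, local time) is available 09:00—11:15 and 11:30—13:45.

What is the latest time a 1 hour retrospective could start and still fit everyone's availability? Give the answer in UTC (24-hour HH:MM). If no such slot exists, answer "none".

Ulrich → UTC: 04:00–04:30, 05:15–05:45, 07:00–10:30.
Uma → UTC: 01:00–05:45, 07:00–07:15, 07:45–10:15.
Oksana → UTC: 09:00–11:15, 11:30–13:45.
Ulrich ∩ Uma: 04:00–04:30, 05:15–05:45, 07:00–07:15, 07:45–10:15.
Ulrich ∩ Uma ∩ Oksana: 09:00–10:15.
Windows ≥ 60 min: 09:00–10:15.
Latest start in the last window 09:00–10:15 is 10:15 − 60 min = 09:15.

09:15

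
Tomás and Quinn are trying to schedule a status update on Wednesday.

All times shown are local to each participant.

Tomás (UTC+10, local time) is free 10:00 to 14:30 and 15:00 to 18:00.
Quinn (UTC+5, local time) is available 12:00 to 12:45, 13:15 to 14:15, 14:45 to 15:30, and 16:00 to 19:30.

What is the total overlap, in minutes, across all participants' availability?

45 minutes

Tomás → UTC: 00:00–04:30, 05:00–08:00.
Quinn → UTC: 07:00–07:45, 08:15–09:15, 09:45–10:30, 11:00–14:30.
Tomás ∩ Quinn: 07:00–07:45.
Total common minutes: 45.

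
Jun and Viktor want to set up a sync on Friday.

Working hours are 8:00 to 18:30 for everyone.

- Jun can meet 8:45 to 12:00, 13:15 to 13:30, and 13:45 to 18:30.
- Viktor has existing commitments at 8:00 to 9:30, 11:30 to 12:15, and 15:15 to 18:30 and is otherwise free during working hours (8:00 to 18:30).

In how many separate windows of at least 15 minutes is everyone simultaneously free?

Viktor free within 08:00–18:30: 09:30–11:30, 12:15–15:15.
Jun ∩ Viktor: 09:30–11:30, 13:15–13:30, 13:45–15:15.
Windows ≥ 15 min: 09:30–11:30, 13:15–13:30, 13:45–15:15.
That's 3 windows.

3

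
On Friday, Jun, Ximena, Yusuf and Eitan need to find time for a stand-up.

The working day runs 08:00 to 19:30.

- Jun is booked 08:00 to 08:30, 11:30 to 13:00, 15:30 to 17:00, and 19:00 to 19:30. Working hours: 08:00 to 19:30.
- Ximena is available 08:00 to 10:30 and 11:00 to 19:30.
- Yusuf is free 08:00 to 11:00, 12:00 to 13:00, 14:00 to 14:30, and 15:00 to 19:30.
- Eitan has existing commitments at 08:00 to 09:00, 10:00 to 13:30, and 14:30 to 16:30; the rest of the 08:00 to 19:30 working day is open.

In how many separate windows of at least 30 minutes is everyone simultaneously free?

3

Jun free within 08:00–19:30: 08:30–11:30, 13:00–15:30, 17:00–19:00.
Eitan free within 08:00–19:30: 09:00–10:00, 13:30–14:30, 16:30–19:30.
Jun ∩ Ximena: 08:30–10:30, 11:00–11:30, 13:00–15:30, 17:00–19:00.
Jun ∩ Ximena ∩ Yusuf: 08:30–10:30, 14:00–14:30, 15:00–15:30, 17:00–19:00.
Jun ∩ Ximena ∩ Yusuf ∩ Eitan: 09:00–10:00, 14:00–14:30, 17:00–19:00.
Windows ≥ 30 min: 09:00–10:00, 14:00–14:30, 17:00–19:00.
That's 3 windows.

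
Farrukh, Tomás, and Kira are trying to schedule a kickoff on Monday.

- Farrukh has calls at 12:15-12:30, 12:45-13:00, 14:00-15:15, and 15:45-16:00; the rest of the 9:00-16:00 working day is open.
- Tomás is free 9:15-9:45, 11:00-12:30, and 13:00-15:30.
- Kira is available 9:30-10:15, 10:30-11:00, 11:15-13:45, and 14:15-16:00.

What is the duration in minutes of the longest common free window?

60 minutes

Farrukh free within 09:00–16:00: 09:00–12:15, 12:30–12:45, 13:00–14:00, 15:15–15:45.
Farrukh ∩ Tomás: 09:15–09:45, 11:00–12:15, 13:00–14:00, 15:15–15:30.
Farrukh ∩ Tomás ∩ Kira: 09:30–09:45, 11:15–12:15, 13:00–13:45, 15:15–15:30.
Common window lengths: 15, 60, 45, 15 min; longest is 60.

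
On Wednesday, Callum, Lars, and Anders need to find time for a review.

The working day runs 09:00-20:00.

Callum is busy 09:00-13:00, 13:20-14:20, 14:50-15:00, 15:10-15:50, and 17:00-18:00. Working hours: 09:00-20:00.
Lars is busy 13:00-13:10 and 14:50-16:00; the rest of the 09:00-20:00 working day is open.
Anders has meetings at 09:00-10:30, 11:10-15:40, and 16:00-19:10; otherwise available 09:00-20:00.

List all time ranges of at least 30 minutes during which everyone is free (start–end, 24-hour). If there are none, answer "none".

Callum free within 09:00–20:00: 13:00–13:20, 14:20–14:50, 15:00–15:10, 15:50–17:00, 18:00–20:00.
Lars free within 09:00–20:00: 09:00–13:00, 13:10–14:50, 16:00–20:00.
Anders free within 09:00–20:00: 10:30–11:10, 15:40–16:00, 19:10–20:00.
Callum ∩ Lars: 13:10–13:20, 14:20–14:50, 16:00–17:00, 18:00–20:00.
Callum ∩ Lars ∩ Anders: 19:10–20:00.
Windows ≥ 30 min: 19:10–20:00.

19:10–20:00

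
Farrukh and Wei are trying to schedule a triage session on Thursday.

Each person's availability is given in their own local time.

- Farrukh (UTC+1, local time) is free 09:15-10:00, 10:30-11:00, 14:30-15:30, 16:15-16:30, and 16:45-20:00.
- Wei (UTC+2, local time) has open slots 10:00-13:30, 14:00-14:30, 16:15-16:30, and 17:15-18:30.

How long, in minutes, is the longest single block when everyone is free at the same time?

Farrukh → UTC: 08:15–09:00, 09:30–10:00, 13:30–14:30, 15:15–15:30, 15:45–19:00.
Wei → UTC: 08:00–11:30, 12:00–12:30, 14:15–14:30, 15:15–16:30.
Farrukh ∩ Wei: 08:15–09:00, 09:30–10:00, 14:15–14:30, 15:15–15:30, 15:45–16:30.
Common window lengths: 45, 30, 15, 15, 45 min; longest is 45.

45 minutes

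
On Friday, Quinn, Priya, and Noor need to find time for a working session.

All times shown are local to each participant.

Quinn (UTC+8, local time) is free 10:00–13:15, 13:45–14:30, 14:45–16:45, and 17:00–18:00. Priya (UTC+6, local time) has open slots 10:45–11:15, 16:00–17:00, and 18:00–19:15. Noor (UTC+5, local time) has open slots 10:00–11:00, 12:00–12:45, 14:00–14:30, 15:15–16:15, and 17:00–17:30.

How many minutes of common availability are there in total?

15 minutes

Quinn → UTC: 02:00–05:15, 05:45–06:30, 06:45–08:45, 09:00–10:00.
Priya → UTC: 04:45–05:15, 10:00–11:00, 12:00–13:15.
Noor → UTC: 05:00–06:00, 07:00–07:45, 09:00–09:30, 10:15–11:15, 12:00–12:30.
Quinn ∩ Priya: 04:45–05:15.
Quinn ∩ Priya ∩ Noor: 05:00–05:15.
Total common minutes: 15.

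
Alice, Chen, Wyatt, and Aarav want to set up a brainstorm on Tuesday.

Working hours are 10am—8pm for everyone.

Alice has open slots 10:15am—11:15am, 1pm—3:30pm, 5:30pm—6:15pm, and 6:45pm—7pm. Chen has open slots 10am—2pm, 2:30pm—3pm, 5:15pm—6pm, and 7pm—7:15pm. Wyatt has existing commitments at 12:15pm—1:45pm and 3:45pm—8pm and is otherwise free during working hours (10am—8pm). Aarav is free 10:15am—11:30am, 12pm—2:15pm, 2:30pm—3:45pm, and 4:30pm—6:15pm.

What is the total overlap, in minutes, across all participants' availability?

105 minutes

Wyatt free within 10:00–20:00: 10:00–12:15, 13:45–15:45.
Alice ∩ Chen: 10:15–11:15, 13:00–14:00, 14:30–15:00, 17:30–18:00.
Alice ∩ Chen ∩ Wyatt: 10:15–11:15, 13:45–14:00, 14:30–15:00.
Alice ∩ Chen ∩ Wyatt ∩ Aarav: 10:15–11:15, 13:45–14:00, 14:30–15:00.
Total common minutes: 60 + 15 + 30 = 105.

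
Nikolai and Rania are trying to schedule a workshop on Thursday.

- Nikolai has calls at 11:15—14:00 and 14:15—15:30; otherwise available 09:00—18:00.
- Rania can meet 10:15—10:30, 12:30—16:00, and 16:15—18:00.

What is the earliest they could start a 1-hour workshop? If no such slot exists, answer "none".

Nikolai free within 09:00–18:00: 09:00–11:15, 14:00–14:15, 15:30–18:00.
Nikolai ∩ Rania: 10:15–10:30, 14:00–14:15, 15:30–16:00, 16:15–18:00.
Windows ≥ 60 min: 16:15–18:00.
Earliest such window starts at 16:15.

16:15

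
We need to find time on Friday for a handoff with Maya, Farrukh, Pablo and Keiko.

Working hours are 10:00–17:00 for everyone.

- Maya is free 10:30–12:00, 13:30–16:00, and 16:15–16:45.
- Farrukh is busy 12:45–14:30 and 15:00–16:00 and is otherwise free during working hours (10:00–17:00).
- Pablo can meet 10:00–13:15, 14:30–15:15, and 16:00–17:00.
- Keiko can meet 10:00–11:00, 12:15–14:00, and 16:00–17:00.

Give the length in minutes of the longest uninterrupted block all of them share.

Farrukh free within 10:00–17:00: 10:00–12:45, 14:30–15:00, 16:00–17:00.
Maya ∩ Farrukh: 10:30–12:00, 14:30–15:00, 16:15–16:45.
Maya ∩ Farrukh ∩ Pablo: 10:30–12:00, 14:30–15:00, 16:15–16:45.
Maya ∩ Farrukh ∩ Pablo ∩ Keiko: 10:30–11:00, 16:15–16:45.
Common window lengths: 30, 30 min; longest is 30.

30 minutes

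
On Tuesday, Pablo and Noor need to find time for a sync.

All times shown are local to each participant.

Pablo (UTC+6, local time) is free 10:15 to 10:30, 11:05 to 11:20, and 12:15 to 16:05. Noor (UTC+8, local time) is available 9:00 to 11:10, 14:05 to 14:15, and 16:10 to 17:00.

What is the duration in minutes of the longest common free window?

Pablo → UTC: 04:15–04:30, 05:05–05:20, 06:15–10:05.
Noor → UTC: 01:00–03:10, 06:05–06:15, 08:10–09:00.
Pablo ∩ Noor: 08:10–09:00.
Single common window of 50 minutes.

50 minutes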